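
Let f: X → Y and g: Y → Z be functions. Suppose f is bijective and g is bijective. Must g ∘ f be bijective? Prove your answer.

bijective

Injectivity: if g(f(u)) = g(f(v)) then f(u) = f(v) (g injective) so u = v (f injective).
Surjectivity: for c ∈ Z pick b with g(b) = c, then a with f(a) = b; then (g ∘ f)(a) = c.
Thus g ∘ f is bijective.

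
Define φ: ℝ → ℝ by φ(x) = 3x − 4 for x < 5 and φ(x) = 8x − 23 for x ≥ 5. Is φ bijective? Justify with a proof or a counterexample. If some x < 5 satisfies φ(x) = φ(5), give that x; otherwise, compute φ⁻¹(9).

Both pieces are strictly increasing (slopes 3 and 8), so each is injective on its own interval.
The left piece maps (−∞, 5) onto (−∞, 11); the right piece maps [5, ∞) onto [17, ∞).
The images leave a gap (11 has no preimage), so φ is not surjective, hence not bijective.
Because the two images are disjoint, no x < 5 has φ(x) = φ(5), so we compute φ⁻¹(9): 9 lies in (−∞, 11), so solve 3x − 4 = 9: x = (9 + 4)/3 = 13/3.

13/3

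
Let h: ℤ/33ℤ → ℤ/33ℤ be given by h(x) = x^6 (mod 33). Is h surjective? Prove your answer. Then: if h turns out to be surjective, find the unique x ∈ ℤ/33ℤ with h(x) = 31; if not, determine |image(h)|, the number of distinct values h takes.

12

h(4): Repeated squaring mod 33: 4^1 ≡ 4, 4^2 ≡ 4² = 16, 4^4 ≡ 16² = 256 ≡ 25. Since 6 = 4 + 2, 4^6 ≡ 25·16: 25·16 = 400 ≡ 4. So 4^6 ≡ 4 (mod 33).
h(7): Repeated squaring mod 33: 7^1 ≡ 7, 7^2 ≡ 7² = 49 ≡ 16, 7^4 ≡ 16² = 256 ≡ 25. Since 6 = 4 + 2, 7^6 ≡ 25·16: 25·16 = 400 ≡ 4. So 7^6 ≡ 4 (mod 33).
So h(4) = h(7) = 4 while 4 ≠ 7, hence h is not injective.
A non-injective map from the 33-element set ℤ/33ℤ to itself takes at most 32 distinct values, so it cannot be surjective. Thus h is not surjective.
Since h is not surjective, we determine |image(h)|. Computing x^6 mod 33 for each x (by repeated squaring, reducing mod 33 at every step), the values h(0), h(1), …, h(32) are: 0, 1, 31, 3, 4, 16, 27, 4, 25, 9, 1, 22, 12, 31, 25, 15, 16, 16, 15, 25, 31, 12, 22, 1, 9, 25, 4, 27, 16, 4, 3, 31, 1.
The distinct values are {0, 1, 3, 4, 9, 12, 15, 16, 22, 25, 27, 31}; there are 12 of them.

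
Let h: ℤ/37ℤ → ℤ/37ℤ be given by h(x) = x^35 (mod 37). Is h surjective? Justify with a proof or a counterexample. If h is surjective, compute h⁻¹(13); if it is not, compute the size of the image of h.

20

Since 37 is prime, the nonzero elements of ℤ/37ℤ form a cyclic group of order 36.
As gcd(35, 36) = 1, raising to the 35th power is a bijection on this group: if u^35 ≡ v^35 then (uv^{−1})^35 = 1, and the only element of order dividing gcd(35, 36) = 1 is 1, so u = v.
With h(0) = 0 this makes h injective on all of ℤ/37ℤ, hence bijective (finite equal-size domain and codomain). In particular h is surjective.
Since h is surjective, we find the preimage of 13. The inverse of x ↦ x^35 on (ℤ/37ℤ)^× is x ↦ x^35, because 35·35 = 1225 = 34·36 + 1 ≡ 1 (mod 36) and x^{36} = 1 for x ≠ 0 (Fermat). So h⁻¹(13) = 13^35 mod 37.
Repeated squaring mod 37: 13^1 ≡ 13, 13^2 ≡ 13² = 169 ≡ 21, 13^4 ≡ 21² = 441 ≡ 34, 13^8 ≡ 34² = 1156 ≡ 9, 13^16 ≡ 9² = 81 ≡ 7, 13^32 ≡ 7² = 49 ≡ 12. Since 35 = 32 + 2 + 1, 13^35 ≡ 12·21·13: 12·21 = 252 ≡ 30, then 30·13 = 390 ≡ 20. So 13^35 ≡ 20 (mod 37).
Hence h⁻¹(13) = 20.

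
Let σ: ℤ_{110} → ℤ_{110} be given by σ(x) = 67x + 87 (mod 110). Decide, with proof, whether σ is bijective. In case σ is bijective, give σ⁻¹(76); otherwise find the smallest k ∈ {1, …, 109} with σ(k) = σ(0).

77

If σ(s) = σ(t), then 67s ≡ 67t (mod 110). Because gcd(67, 110) = 1, we may cancel 67 to get s ≡ t (mod 110).
We now compute 67⁻¹ mod 110 explicitly. Euclid's algorithm: 110 = 1·67 + 43, 67 = 1·43 + 24, 43 = 1·24 + 19, 24 = 1·19 + 5, 19 = 3·5 + 4, 5 = 1·4 + 1; back-substituting gives 1 = 23·67 − 14·110, so 67⁻¹ ≡ 23 (mod 110).
Then y ↦ 23(y − 87) is a two-sided inverse to σ, so every y ∈ ℤ_{110} has a preimage.
So σ is bijective.
Since σ is bijective, we compute σ⁻¹(76): solve 67x + 87 ≡ 76 (mod 110), i.e. 67x ≡ 99 (mod 110).
Multiplying by 67⁻¹ = 23 gives x ≡ 23·99 = 2277 = 20·110 + 77 ≡ 77 (mod 110).
Check: σ(77) = 67·77 + 87 = 5246 = 47·110 + 76 ≡ 76 (mod 110).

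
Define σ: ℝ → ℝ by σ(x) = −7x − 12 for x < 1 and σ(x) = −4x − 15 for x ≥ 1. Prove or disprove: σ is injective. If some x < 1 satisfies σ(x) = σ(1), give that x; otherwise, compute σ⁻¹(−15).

Both pieces are strictly decreasing (slopes −7 and −4), so each is injective on its own interval.
The left piece maps (−∞, 1) onto (−19, ∞); the right piece maps [1, ∞) onto (−∞, −19].
These images are disjoint, so no value is attained by both pieces. Hence σ is injective.
Because the two images are disjoint, no x < 1 has σ(x) = σ(1), so we compute σ⁻¹(−15): −15 lies in (−19, ∞), so solve −7x − 12 = −15: x = (−15 + 12)/(−7) = 3/7.

3/7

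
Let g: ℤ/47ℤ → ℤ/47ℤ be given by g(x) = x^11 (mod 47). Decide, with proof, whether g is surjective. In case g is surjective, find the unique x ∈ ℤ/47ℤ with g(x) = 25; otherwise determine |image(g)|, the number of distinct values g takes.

Since 47 is prime, the nonzero elements of ℤ/47ℤ form a cyclic group of order 46.
As gcd(11, 46) = 1, raising to the 11th power is a bijection on this group: if u^11 ≡ v^11 then (uv^{−1})^11 = 1, and the only element of order dividing gcd(11, 46) = 1 is 1, so u = v.
With g(0) = 0 this makes g injective on all of ℤ/47ℤ, hence bijective (finite equal-size domain and codomain). In particular g is surjective.
Since g is surjective, we find the preimage of 25. The inverse of x ↦ x^11 on (ℤ/47ℤ)^× is x ↦ x^21, because 11·21 = 231 = 5·46 + 1 ≡ 1 (mod 46) and x^{46} = 1 for x ≠ 0 (Fermat). So g⁻¹(25) = 25^21 mod 47.
Repeated squaring mod 47: 25^1 ≡ 25, 25^2 ≡ 25² = 625 ≡ 14, 25^4 ≡ 14² = 196 ≡ 8, 25^8 ≡ 8² = 64 ≡ 17, 25^16 ≡ 17² = 289 ≡ 7. Since 21 = 16 + 4 + 1, 25^21 ≡ 7·8·25: 7·8 = 56 ≡ 9, then 9·25 = 225 ≡ 37. So 25^21 ≡ 37 (mod 47).
Hence g⁻¹(25) = 37.

37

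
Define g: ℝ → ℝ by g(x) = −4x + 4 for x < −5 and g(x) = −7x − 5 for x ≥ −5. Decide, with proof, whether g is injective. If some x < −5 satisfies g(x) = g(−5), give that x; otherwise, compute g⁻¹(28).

-13/2

Both pieces are strictly decreasing (slopes −4 and −7), so each is injective on its own interval.
The left piece maps (−∞, −5) onto (24, ∞); the right piece maps [−5, ∞) onto (−∞, 30].
These images overlap. In particular g(−5) = 30 (right piece), and solving −4x + 4 = 30 on the left piece gives x = −13/2 < −5.
So g(−13/2) = g(−5) with −13/2 ≠ −5, and g is not injective. This x = −13/2 is the requested value below −5.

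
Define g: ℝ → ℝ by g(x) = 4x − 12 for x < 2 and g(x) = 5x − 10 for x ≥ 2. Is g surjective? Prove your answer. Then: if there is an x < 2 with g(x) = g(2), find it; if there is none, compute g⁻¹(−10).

Both pieces are strictly increasing (slopes 4 and 5), so each is injective on its own interval.
The left piece maps (−∞, 2) onto (−∞, −4); the right piece maps [2, ∞) onto [0, ∞).
The union (−∞, −4) ∪ [0, ∞) omits the interval between −4 and 0; in particular −4 has no preimage. So g is not surjective.
Because the two images are disjoint, no x < 2 has g(x) = g(2), so we compute g⁻¹(−10): −10 lies in (−∞, −4), so solve 4x − 12 = −10: x = (−10 + 12)/4 = 1/2.

1/2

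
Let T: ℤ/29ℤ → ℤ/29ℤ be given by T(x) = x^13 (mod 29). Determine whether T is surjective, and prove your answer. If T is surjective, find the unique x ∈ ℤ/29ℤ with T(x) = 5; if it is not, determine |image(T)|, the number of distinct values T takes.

6

Since 29 is prime, the nonzero elements of ℤ/29ℤ form a cyclic group of order 28.
As gcd(13, 28) = 1, raising to the 13th power is a bijection on this group: if x_1^13 ≡ x_2^13 then (x_1x_2^{−1})^13 = 1, and the only element of order dividing gcd(13, 28) = 1 is 1, so x_1 = x_2.
With T(0) = 0 this makes T injective on all of ℤ/29ℤ, hence bijective (finite equal-size domain and codomain). In particular T is surjective.
Since T is surjective, we find the preimage of 5. The inverse of x ↦ x^13 on (ℤ/29ℤ)^× is x ↦ x^13, because 13·13 = 169 = 6·28 + 1 ≡ 1 (mod 28) and x^{28} = 1 for x ≠ 0 (Fermat). So T⁻¹(5) = 5^13 mod 29.
Repeated squaring mod 29: 5^1 ≡ 5, 5^2 ≡ 5² = 25, 5^4 ≡ 25² = 625 ≡ 16, 5^8 ≡ 16² = 256 ≡ 24. Since 13 = 8 + 4 + 1, 5^13 ≡ 24·16·5: 24·16 = 384 ≡ 7, then 7·5 = 35 ≡ 6. So 5^13 ≡ 6 (mod 29).
Hence T⁻¹(5) = 6.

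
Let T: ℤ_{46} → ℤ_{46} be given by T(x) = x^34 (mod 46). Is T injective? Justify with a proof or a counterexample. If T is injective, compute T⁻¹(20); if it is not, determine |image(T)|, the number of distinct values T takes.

24

T(22): Repeated squaring mod 46: 22^1 ≡ 22, 22^2 ≡ 22² = 484 ≡ 24, 22^4 ≡ 24² = 576 ≡ 24, 22^8 ≡ 24² = 576 ≡ 24, 22^16 ≡ 24² = 576 ≡ 24, 22^32 ≡ 24² = 576 ≡ 24. Since 34 = 32 + 2, 22^34 ≡ 24·24: 24·24 = 576 ≡ 24. So 22^34 ≡ 24 (mod 46).
T(24): Repeated squaring mod 46: 24^1 ≡ 24, 24^2 ≡ 24² = 576 ≡ 24, 24^4 ≡ 24² = 576 ≡ 24, 24^8 ≡ 24² = 576 ≡ 24, 24^16 ≡ 24² = 576 ≡ 24, 24^32 ≡ 24² = 576 ≡ 24. Since 34 = 32 + 2, 24^34 ≡ 24·24: 24·24 = 576 ≡ 24. So 24^34 ≡ 24 (mod 46).
So T(22) = T(24) = 24 while 22 ≠ 24, therefore T is not injective.
Since T is not injective, we determine |image(T)|. Computing x^34 mod 46 for each x (by repeated squaring, reducing mod 46 at every step), the values T(0), T(1), …, T(45) are: 0, 1, 2, 3, 4, 41, 6, 39, 8, 9, 36, 35, 12, 13, 32, 31, 16, 29, 18, 27, 26, 25, 24, 23, 24, 25, 26, 27, 18, 29, 16, 31, 32, 13, 12, 35, 36, 9, 8, 39, 6, 41, 4, 3, 2, 1.
The distinct values are {0, 1, 2, 3, 4, 6, 8, 9, 12, 13, 16, 18, 23, 24, 25, 26, 27, 29, 31, 32, 35, 36, 39, 41}; there are 24 of them.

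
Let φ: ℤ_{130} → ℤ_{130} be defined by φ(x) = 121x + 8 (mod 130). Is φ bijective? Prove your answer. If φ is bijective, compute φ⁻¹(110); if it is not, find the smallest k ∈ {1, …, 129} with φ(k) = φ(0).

Recall: injectivity means: for all u, v in the domain, φ(u) = φ(v) implies u = v.
If φ(u) = φ(v), then 121u ≡ 121v (mod 130). Because gcd(121, 130) = 1, we may cancel 121 to get u ≡ v (mod 130).
We now compute 121⁻¹ mod 130 explicitly. Euclid's algorithm: 130 = 1·121 + 9, 121 = 13·9 + 4, 9 = 2·4 + 1; back-substituting gives 1 = 101·121 − 94·130, so 121⁻¹ ≡ 101 (mod 130).
For any y ∈ ℤ_{130}, x = 101(y − 8) mod 130 satisfies φ(x) = 121·101(y − 8) + 8 ≡ y (since 121·101 ≡ 1 mod 130). So every y has a preimage.
Therefore φ is bijective.
Since φ is bijective, we compute φ⁻¹(110): solve 121x + 8 ≡ 110 (mod 130), i.e. 121x ≡ 102 (mod 130).
Multiplying by 121⁻¹ = 101 gives x ≡ 101·102 = 10302 = 79·130 + 32 ≡ 32 (mod 130).
Check: φ(32) = 121·32 + 8 = 3880 = 29·130 + 110 ≡ 110 (mod 130).

32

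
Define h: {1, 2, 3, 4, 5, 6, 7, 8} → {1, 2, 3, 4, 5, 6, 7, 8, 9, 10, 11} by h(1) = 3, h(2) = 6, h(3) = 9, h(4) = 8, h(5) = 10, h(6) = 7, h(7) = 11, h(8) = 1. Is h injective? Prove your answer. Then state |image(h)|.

The values h(1), …, h(8) are 3, 6, 9, 8, 10, 7, 11, 1 — all distinct.
So h(u) = h(v) only when u = v, and h is injective.
The image of h is {1, 3, 6, 7, 8, 9, 10, 11}, which has 8 elements.

8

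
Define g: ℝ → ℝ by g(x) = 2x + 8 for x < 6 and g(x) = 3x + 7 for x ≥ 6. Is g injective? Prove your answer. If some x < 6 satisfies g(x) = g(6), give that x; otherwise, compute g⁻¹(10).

Both pieces are strictly increasing (slopes 2 and 3), so each is injective on its own interval.
The left piece maps (−∞, 6) onto (−∞, 20); the right piece maps [6, ∞) onto [25, ∞).
These images are disjoint, so no value is attained by both pieces. Therefore g is injective.
Because the two images are disjoint, no x < 6 has g(x) = g(6), so we compute g⁻¹(10): 10 lies in (−∞, 20), so solve 2x + 8 = 10: x = (10 − 8)/2 = 1.

1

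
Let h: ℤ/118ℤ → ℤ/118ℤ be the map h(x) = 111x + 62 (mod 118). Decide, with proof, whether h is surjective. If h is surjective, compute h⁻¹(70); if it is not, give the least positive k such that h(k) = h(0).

100

Recall that h is surjective if every y in the codomain equals h(x) for some x in the domain.
Since gcd(111, 118) = 1, 111 is invertible modulo 118. Euclid's algorithm: 118 = 1·111 + 7, 111 = 15·7 + 6, 7 = 1·6 + 1; back-substituting gives 1 = 101·111 − 95·118, so 111⁻¹ ≡ 101 (mod 118).
For any y ∈ ℤ/118ℤ, x = 101(y − 62) mod 118 satisfies h(x) = 111·101(y − 62) + 62 ≡ y (since 111·101 ≡ 1 mod 118). So every y has a preimage.
Thus h is surjective.
Since h is surjective, we find h⁻¹(70): we need 111x ≡ 70 − 62 ≡ 8 (mod 118). Using 111⁻¹ = 101: x ≡ 101·8 = 808 = 6·118 + 100, so x = 100.
Check: h(100) = 111·100 + 62 = 11162 = 94·118 + 70 ≡ 70 (mod 118).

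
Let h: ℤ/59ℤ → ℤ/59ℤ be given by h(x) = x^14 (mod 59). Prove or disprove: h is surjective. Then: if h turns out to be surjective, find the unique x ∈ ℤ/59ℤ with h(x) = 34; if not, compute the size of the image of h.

h(29): Repeated squaring mod 59: 29^1 ≡ 29, 29^2 ≡ 29² = 841 ≡ 15, 29^4 ≡ 15² = 225 ≡ 48, 29^8 ≡ 48² = 2304 ≡ 3. Since 14 = 8 + 4 + 2, 29^14 ≡ 3·48·15: 3·48 = 144 ≡ 26, then 26·15 = 390 ≡ 36. So 29^14 ≡ 36 (mod 59).
h(30): Repeated squaring mod 59: 30^1 ≡ 30, 30^2 ≡ 30² = 900 ≡ 15, 30^4 ≡ 15² = 225 ≡ 48, 30^8 ≡ 48² = 2304 ≡ 3. Since 14 = 8 + 4 + 2, 30^14 ≡ 3·48·15: 3·48 = 144 ≡ 26, then 26·15 = 390 ≡ 36. So 30^14 ≡ 36 (mod 59).
So h(29) = h(30) = 36 while 29 ≠ 30, therefore h is not injective.
A non-injective map from the 59-element set ℤ/59ℤ to itself takes at most 58 distinct values, so it cannot be surjective. Hence h is not surjective.
Since h is not surjective, we determine |image(h)|. Computing x^14 mod 59 for each x (by repeated squaring, reducing mod 59 at every step), the values h(0), h(1), …, h(58) are: 0, 1, 41, 16, 29, 22, 7, 28, 9, 20, 17, 4, 51, 3, 27, 57, 15, 19, 53, 21, 48, 35, 46, 49, 26, 12, 5, 25, 45, 36, 36, 45, 25, 5, 12, 26, 49, 46, 35, 48, 21, 53, 19, 15, 57, 27, 3, 51, 4, 17, 20, 9, 28, 7, 22, 29, 16, 41, 1.
The distinct values are {0, 1, 3, 4, 5, 7, 9, 12, 15, 16, 17, 19, 20, 21, 22, 25, 26, 27, 28, 29, 35, 36, 41, 45, 46, 48, 49, 51, 53, 57}; there are 30 of them.

30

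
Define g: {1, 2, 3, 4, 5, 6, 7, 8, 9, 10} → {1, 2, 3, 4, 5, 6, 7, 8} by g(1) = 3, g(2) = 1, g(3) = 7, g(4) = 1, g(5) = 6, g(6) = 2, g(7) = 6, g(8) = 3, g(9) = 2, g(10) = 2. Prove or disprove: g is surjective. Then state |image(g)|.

No element maps to 4, so g is not surjective.
The image of g is {1, 2, 3, 6, 7}, which has 5 elements.

5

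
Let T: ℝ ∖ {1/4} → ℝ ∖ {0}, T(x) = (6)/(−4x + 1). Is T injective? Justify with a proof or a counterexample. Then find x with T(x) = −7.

13/28

Suppose T(u) = T(v). Cross-multiplying: (6)(−4v + 1) = (6)(−4u + 1).
Expanding both sides and cancelling the symmetric terms leaves 24·(u − v) = 0. Since 24 ≠ 0, u = v. So T is injective.
Solving T(x) = −7: cross-multiplying gives 6 = −7(−4x + 1), which rearranges to −28x = −13, so x = 13/28.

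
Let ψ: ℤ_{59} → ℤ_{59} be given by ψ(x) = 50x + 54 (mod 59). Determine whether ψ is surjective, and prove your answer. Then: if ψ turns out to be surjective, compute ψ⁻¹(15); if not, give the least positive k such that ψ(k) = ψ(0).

24

By definition, surjectivity means every element of the codomain has a preimage under ψ.
Since gcd(50, 59) = 1, 50 is invertible modulo 59. Euclid's algorithm: 59 = 1·50 + 9, 50 = 5·9 + 5, 9 = 1·5 + 4, 5 = 1·4 + 1; back-substituting gives 1 = 13·50 − 11·59, so 50⁻¹ ≡ 13 (mod 59).
Then y ↦ 13(y − 54) is a two-sided inverse to ψ, so every y ∈ ℤ_{59} has a preimage.
So ψ is surjective.
Since ψ is surjective, we find ψ⁻¹(15): we need 50x ≡ 15 − 54 ≡ 20 (mod 59). Using 50⁻¹ = 13: x ≡ 13·20 = 260 = 4·59 + 24, so x = 24.
Check: ψ(24) = 50·24 + 54 = 1254 = 21·59 + 15 ≡ 15 (mod 59).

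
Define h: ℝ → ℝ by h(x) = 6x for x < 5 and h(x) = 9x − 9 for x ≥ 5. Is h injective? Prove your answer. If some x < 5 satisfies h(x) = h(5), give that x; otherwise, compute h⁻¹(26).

Both pieces are strictly increasing (slopes 6 and 9), so each is injective on its own interval.
The left piece maps (−∞, 5) onto (−∞, 30); the right piece maps [5, ∞) onto [36, ∞).
These images are disjoint, so no value is attained by both pieces. Hence h is injective.
Because the two images are disjoint, no x < 5 has h(x) = h(5), so we compute h⁻¹(26): 26 lies in (−∞, 30), so solve 6x = 26: x = (26 − 0)/6 = 13/3.

13/3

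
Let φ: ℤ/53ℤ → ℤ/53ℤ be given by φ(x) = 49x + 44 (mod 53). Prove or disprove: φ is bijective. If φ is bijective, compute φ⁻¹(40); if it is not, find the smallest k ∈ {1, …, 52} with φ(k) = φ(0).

Recall that injectivity means: for all s, t in the domain, φ(s) = φ(t) implies s = t.
Suppose φ(s) = φ(t) in ℤ/53ℤ. Then 49s + 44 ≡ 49t + 44 (mod 53), hence 49(s − t) ≡ 0 (mod 53).
Since gcd(49, 53) = 1, 49 is invertible modulo 53, so s − t ≡ 0 (mod 53), i.e. s = t.
We now compute 49⁻¹ mod 53 explicitly. Euclid's algorithm: 53 = 1·49 + 4, 49 = 12·4 + 1; back-substituting gives 1 = 13·49 − 12·53, so 49⁻¹ ≡ 13 (mod 53).
For any y ∈ ℤ/53ℤ, x = 13(y − 44) mod 53 satisfies φ(x) = 49·13(y − 44) + 44 ≡ y (since 49·13 ≡ 1 mod 53). So every y has a preimage.
So φ is bijective.
Since φ is bijective, we find φ⁻¹(40): we need 49x ≡ 40 − 44 ≡ 49 (mod 53). Using 49⁻¹ = 13: x ≡ 13·49 = 637 = 12·53 + 1, so x = 1.
Check: φ(1) = 49·1 + 44 = 93 = 1·53 + 40 ≡ 40 (mod 53).

1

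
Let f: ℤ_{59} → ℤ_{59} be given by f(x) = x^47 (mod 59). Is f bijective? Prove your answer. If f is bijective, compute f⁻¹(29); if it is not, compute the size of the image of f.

20

Since 59 is prime, the nonzero elements of ℤ_{59} form a cyclic group of order 58.
As gcd(47, 58) = 1, raising to the 47th power is a bijection on this group: if x_1^47 ≡ x_2^47 then (x_1x_2^{−1})^47 = 1, and the only element of order dividing gcd(47, 58) = 1 is 1, so x_1 = x_2.
With f(0) = 0 this makes f injective on all of ℤ_{59}, hence bijective (finite equal-size domain and codomain). In particular f is bijective.
Since f is bijective, we find the preimage of 29. The inverse of x ↦ x^47 on (ℤ_{59})^× is x ↦ x^21, because 47·21 = 987 = 17·58 + 1 ≡ 1 (mod 58) and x^{58} = 1 for x ≠ 0 (Fermat). So f⁻¹(29) = 29^21 mod 59.
Repeated squaring mod 59: 29^1 ≡ 29, 29^2 ≡ 29² = 841 ≡ 15, 29^4 ≡ 15² = 225 ≡ 48, 29^8 ≡ 48² = 2304 ≡ 3, 29^16 ≡ 3² = 9. Since 21 = 16 + 4 + 1, 29^21 ≡ 9·48·29: 9·48 = 432 ≡ 19, then 19·29 = 551 ≡ 20. So 29^21 ≡ 20 (mod 59).
Hence f⁻¹(29) = 20.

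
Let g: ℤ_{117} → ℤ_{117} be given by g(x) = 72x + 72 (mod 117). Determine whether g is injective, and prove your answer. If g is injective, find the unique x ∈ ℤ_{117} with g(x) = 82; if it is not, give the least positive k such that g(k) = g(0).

13

We have gcd(72, 117) = 9 > 1. Taking u = 0 and v = 13: g(0) = 72 and g(13) = 72·13 + 72 = 1008 ≡ 72 (mod 117).
So g(0) = g(13) while 0 ≠ 13, therefore g is not injective.
Since g is not injective, we find the least positive k with g(k) = g(0): this means 72k ≡ 0 (mod 117), i.e. 117 ∣ 72k. Since gcd(72, 117) = 9, dividing through by 9 this holds exactly when 13 ∣ 8k, and as gcd(8, 13) = 1, exactly when 13 ∣ k.
The smallest positive such k is 13.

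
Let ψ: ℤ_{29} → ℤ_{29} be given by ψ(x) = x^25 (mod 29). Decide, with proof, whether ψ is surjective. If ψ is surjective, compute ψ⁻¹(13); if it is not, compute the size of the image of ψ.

5

Since 29 is prime, the nonzero elements of ℤ_{29} form a cyclic group of order 28.
As gcd(25, 28) = 1, raising to the 25th power is a bijection on this group: if s^25 ≡ t^25 then (st^{−1})^25 = 1, and the only element of order dividing gcd(25, 28) = 1 is 1, so s = t.
With ψ(0) = 0 this makes ψ injective on all of ℤ_{29}, hence bijective (finite equal-size domain and codomain). In particular ψ is surjective.
Since ψ is surjective, we find the preimage of 13. The inverse of x ↦ x^25 on (ℤ_{29})^× is x ↦ x^9, because 25·9 = 225 = 8·28 + 1 ≡ 1 (mod 28) and x^{28} = 1 for x ≠ 0 (Fermat). So ψ⁻¹(13) = 13^9 mod 29.
Repeated squaring mod 29: 13^1 ≡ 13, 13^2 ≡ 13² = 169 ≡ 24, 13^4 ≡ 24² = 576 ≡ 25, 13^8 ≡ 25² = 625 ≡ 16. Since 9 = 8 + 1, 13^9 ≡ 16·13: 16·13 = 208 ≡ 5. So 13^9 ≡ 5 (mod 29).
Hence ψ⁻¹(13) = 5.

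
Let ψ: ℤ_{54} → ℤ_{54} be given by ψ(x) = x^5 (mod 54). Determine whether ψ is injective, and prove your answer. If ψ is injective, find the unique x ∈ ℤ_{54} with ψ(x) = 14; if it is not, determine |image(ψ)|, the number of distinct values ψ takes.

38

ψ(0) = 0^5 = 0.
ψ(6): Repeated squaring mod 54: 6^1 ≡ 6, 6^2 ≡ 6² = 36, 6^4 ≡ 36² = 1296 ≡ 0. Since 5 = 4 + 1, 6^5 ≡ 0·6: 0·6 = 0. So 6^5 ≡ 0 (mod 54).
So ψ(0) = ψ(6) = 0 while 0 ≠ 6, therefore ψ is not injective.
Since ψ is not injective, we determine |image(ψ)|. Computing x^5 mod 54 for each x (by repeated squaring, reducing mod 54 at every step), the values ψ(0), ψ(1), …, ψ(53) are: 0, 1, 32, 27, 52, 47, 0, 13, 44, 27, 46, 23, 0, 43, 38, 27, 4, 35, 0, 37, 14, 27, 34, 29, 0, 49, 26, 27, 28, 5, 0, 25, 20, 27, 40, 17, 0, 19, 50, 27, 16, 11, 0, 31, 8, 27, 10, 41, 0, 7, 2, 27, 22, 53.
The distinct values are {0, 1, 2, 4, 5, 7, 8, 10, 11, 13, 14, 16, 17, 19, 20, 22, 23, 25, 26, 27, 28, 29, 31, 32, 34, 35, 37, 38, 40, 41, 43, 44, 46, 47, 49, 50, 52, 53}; there are 38 of them.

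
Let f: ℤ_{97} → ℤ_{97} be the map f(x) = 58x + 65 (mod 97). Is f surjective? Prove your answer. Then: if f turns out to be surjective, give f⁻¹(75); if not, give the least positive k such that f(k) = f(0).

Recall that surjectivity means every element of the codomain has a preimage under f.
Since gcd(58, 97) = 1, 58 is invertible modulo 97. Euclid's algorithm: 97 = 1·58 + 39, 58 = 1·39 + 19, 39 = 2·19 + 1; back-substituting gives 1 = 92·58 − 55·97, so 58⁻¹ ≡ 92 (mod 97).
Then y ↦ 92(y − 65) is a two-sided inverse to f, so every y ∈ ℤ_{97} has a preimage.
Thus f is surjective.
Since f is surjective, we compute f⁻¹(75): solve 58x + 65 ≡ 75 (mod 97), i.e. 58x ≡ 10 (mod 97).
Multiplying by 58⁻¹ = 92 gives x ≡ 92·10 = 920 = 9·97 + 47 ≡ 47 (mod 97).
Check: f(47) = 58·47 + 65 = 2791 = 28·97 + 75 ≡ 75 (mod 97).

47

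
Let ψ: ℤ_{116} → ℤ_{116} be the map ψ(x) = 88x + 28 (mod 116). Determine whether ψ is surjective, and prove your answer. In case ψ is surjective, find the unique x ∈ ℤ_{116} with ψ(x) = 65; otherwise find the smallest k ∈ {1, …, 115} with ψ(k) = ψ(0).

29

Since gcd(88, 116) = 4, we have 88x ≡ 0 (mod 4) for all x, so ψ(x) ≡ 0 (mod 4).
But 1 ≢ 0 (mod 4), so 1 ∈ ℤ_{116} has no preimage. Hence ψ is not surjective.
Since ψ is not surjective, we find the least positive k with ψ(k) = ψ(0): this means 88k ≡ 0 (mod 116), i.e. 116 ∣ 88k. Since gcd(88, 116) = 4, dividing through by 4 this holds exactly when 29 ∣ 22k, and as gcd(22, 29) = 1, exactly when 29 ∣ k.
The smallest positive such k is 29.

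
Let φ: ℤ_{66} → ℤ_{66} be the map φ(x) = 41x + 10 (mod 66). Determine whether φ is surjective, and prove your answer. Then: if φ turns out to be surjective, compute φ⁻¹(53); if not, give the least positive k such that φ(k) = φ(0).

By definition, surjectivity means every element of the codomain has a preimage under φ.
Since gcd(41, 66) = 1, 41 is invertible modulo 66. Euclid's algorithm: 66 = 1·41 + 25, 41 = 1·25 + 16, 25 = 1·16 + 9, 16 = 1·9 + 7, 9 = 1·7 + 2, 7 = 3·2 + 1; back-substituting gives 1 = 29·41 − 18·66, so 41⁻¹ ≡ 29 (mod 66).
For any y ∈ ℤ_{66}, x = 29(y − 10) mod 66 satisfies φ(x) = 41·29(y − 10) + 10 ≡ y (since 41·29 ≡ 1 mod 66). So every y has a preimage.
Therefore φ is surjective.
Since φ is surjective, we find φ⁻¹(53): we need 41x ≡ 53 − 10 ≡ 43 (mod 66). Using 41⁻¹ = 29: x ≡ 29·43 = 1247 = 18·66 + 59, so x = 59.
Check: φ(59) = 41·59 + 10 = 2429 = 36·66 + 53 ≡ 53 (mod 66).

59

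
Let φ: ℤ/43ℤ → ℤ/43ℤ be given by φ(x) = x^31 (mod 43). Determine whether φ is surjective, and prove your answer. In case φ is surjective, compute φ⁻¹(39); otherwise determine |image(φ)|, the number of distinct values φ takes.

8

Since 43 is prime, the nonzero elements of ℤ/43ℤ form a cyclic group of order 42.
As gcd(31, 42) = 1, raising to the 31st power is a bijection on this group: if s^31 ≡ t^31 then (st^{−1})^31 = 1, and the only element of order dividing gcd(31, 42) = 1 is 1, so s = t.
With φ(0) = 0 this makes φ injective on all of ℤ/43ℤ, hence bijective (finite equal-size domain and codomain). In particular φ is surjective.
Since φ is surjective, we find the preimage of 39. The inverse of x ↦ x^31 on (ℤ/43ℤ)^× is x ↦ x^19, because 31·19 = 589 = 14·42 + 1 ≡ 1 (mod 42) and x^{42} = 1 for x ≠ 0 (Fermat). So φ⁻¹(39) = 39^19 mod 43.
Repeated squaring mod 43: 39^1 ≡ 39, 39^2 ≡ 39² = 1521 ≡ 16, 39^4 ≡ 16² = 256 ≡ 41, 39^8 ≡ 41² = 1681 ≡ 4, 39^16 ≡ 4² = 16. Since 19 = 16 + 2 + 1, 39^19 ≡ 16·16·39: 16·16 = 256 ≡ 41, then 41·39 = 1599 ≡ 8. So 39^19 ≡ 8 (mod 43).
Hence φ⁻¹(39) = 8.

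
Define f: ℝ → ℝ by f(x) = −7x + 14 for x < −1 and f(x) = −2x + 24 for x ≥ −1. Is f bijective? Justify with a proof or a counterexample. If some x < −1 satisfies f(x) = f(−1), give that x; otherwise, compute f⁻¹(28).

-12/7

Both pieces are strictly decreasing (slopes −7 and −2), so each is injective on its own interval.
The left piece maps (−∞, −1) onto (21, ∞); the right piece maps [−1, ∞) onto (−∞, 26].
These images overlap. In particular f(−1) = 26 (right piece), and solving −7x + 14 = 26 on the left piece gives x = −12/7 < −1.
So f(−12/7) = f(−1) with −12/7 ≠ −1, and f is not injective, hence not bijective. This x = −12/7 is the requested value below −1.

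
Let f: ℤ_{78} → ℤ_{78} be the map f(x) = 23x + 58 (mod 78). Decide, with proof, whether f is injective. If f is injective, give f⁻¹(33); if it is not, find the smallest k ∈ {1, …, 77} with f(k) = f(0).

If f(a) = f(b), then 23a ≡ 23b (mod 78). Because gcd(23, 78) = 1, we may cancel 23 to get a ≡ b (mod 78).
Therefore f is injective.
We now compute 23⁻¹ mod 78 explicitly. Euclid's algorithm: 78 = 3·23 + 9, 23 = 2·9 + 5, 9 = 1·5 + 4, 5 = 1·4 + 1; back-substituting gives 1 = 17·23 − 5·78, so 23⁻¹ ≡ 17 (mod 78).
Since f is injective, we find f⁻¹(33): we need 23x ≡ 33 − 58 ≡ 53 (mod 78). Using 23⁻¹ = 17: x ≡ 17·53 = 901 = 11·78 + 43, so x = 43.
Check: f(43) = 23·43 + 58 = 1047 = 13·78 + 33 ≡ 33 (mod 78).

43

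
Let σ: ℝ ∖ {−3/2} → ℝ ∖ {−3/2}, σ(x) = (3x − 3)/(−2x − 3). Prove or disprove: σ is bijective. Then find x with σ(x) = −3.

Suppose σ(x_1) = σ(x_2). Cross-multiplying: (3x_1 − 3)(−2x_2 − 3) = (3x_2 − 3)(−2x_1 − 3).
Expanding both sides and cancelling the symmetric terms leaves −15·(x_1 − x_2) = 0. Since −15 ≠ 0, x_1 = x_2. Thus σ is injective.
For any y ≠ −3/2, solving y(−2x − 3) = 3x − 3 for x gives a well-defined x ≠ −3/2. So σ is surjective.
Thus σ is bijective.
Solving σ(x) = −3: cross-multiplying gives 3x − 3 = −3(−2x − 3), which rearranges to −3x = 12, so x = −4.

-4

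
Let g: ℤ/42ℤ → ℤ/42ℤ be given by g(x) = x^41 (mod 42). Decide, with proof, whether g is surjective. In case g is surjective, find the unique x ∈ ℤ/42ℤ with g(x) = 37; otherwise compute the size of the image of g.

25

Computing x^41 mod 42 for each x (by repeated squaring, reducing mod 42 at every step), the values g(0), g(1), …, g(41) are: 0, 1, 32, 33, 16, 17, 6, 7, 8, 39, 40, 23, 24, 13, 14, 15, 4, 5, 30, 31, 20, 21, 22, 11, 12, 37, 38, 27, 28, 29, 18, 19, 2, 3, 34, 35, 36, 25, 26, 9, 10, 41.
Every element of ℤ/42ℤ appears exactly once in this list, so g is a bijection, and in particular surjective.
Since g is surjective, we read off the preimage of 37 from the same table: g(25) = 37, so g⁻¹(37) = 25.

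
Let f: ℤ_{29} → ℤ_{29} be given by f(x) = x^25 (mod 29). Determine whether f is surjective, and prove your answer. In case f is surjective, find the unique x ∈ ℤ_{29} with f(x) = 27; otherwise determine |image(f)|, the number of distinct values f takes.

10

Since 29 is prime, the nonzero elements of ℤ_{29} form a cyclic group of order 28.
As gcd(25, 28) = 1, raising to the 25th power is a bijection on this group: if x_1^25 ≡ x_2^25 then (x_1x_2^{−1})^25 = 1, and the only element of order dividing gcd(25, 28) = 1 is 1, so x_1 = x_2.
With f(0) = 0 this makes f injective on all of ℤ_{29}, hence bijective (finite equal-size domain and codomain). In particular f is surjective.
Since f is surjective, we find the preimage of 27. The inverse of x ↦ x^25 on (ℤ_{29})^× is x ↦ x^9, because 25·9 = 225 = 8·28 + 1 ≡ 1 (mod 28) and x^{28} = 1 for x ≠ 0 (Fermat). So f⁻¹(27) = 27^9 mod 29.
Repeated squaring mod 29: 27^1 ≡ 27, 27^2 ≡ 27² = 729 ≡ 4, 27^4 ≡ 4² = 16, 27^8 ≡ 16² = 256 ≡ 24. Since 9 = 8 + 1, 27^9 ≡ 24·27: 24·27 = 648 ≡ 10. So 27^9 ≡ 10 (mod 29).
Hence f⁻¹(27) = 10.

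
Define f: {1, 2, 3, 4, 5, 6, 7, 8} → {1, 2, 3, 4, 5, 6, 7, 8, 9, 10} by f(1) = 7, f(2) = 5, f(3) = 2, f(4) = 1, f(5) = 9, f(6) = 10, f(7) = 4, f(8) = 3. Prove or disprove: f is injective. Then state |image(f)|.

8

The values f(1), …, f(8) are 7, 5, 2, 1, 9, 10, 4, 3 — all distinct.
So f(u) = f(v) only when u = v, and f is injective.
The image of f is {1, 2, 3, 4, 5, 7, 9, 10}, which has 8 elements.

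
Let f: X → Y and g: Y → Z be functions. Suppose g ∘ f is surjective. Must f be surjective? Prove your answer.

not surjective

No. Take X = {1, 2}, Y = {1, 2, 3, 4, 5}, Z = {1}, f(a) = 1 for every a ∈ X, and g(b) = 1 for every b ∈ Y.
Then g ∘ f is surjective onto {1}, but 5 ∈ Y has no preimage under f, so f is not surjective.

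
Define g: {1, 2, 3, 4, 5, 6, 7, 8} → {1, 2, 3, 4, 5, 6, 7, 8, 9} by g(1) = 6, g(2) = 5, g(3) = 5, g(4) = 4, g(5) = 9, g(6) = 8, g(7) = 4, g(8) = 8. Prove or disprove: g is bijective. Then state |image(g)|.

5

g(2) = 5 = g(3) with 2 ≠ 3, so g is not injective, hence not bijective.
The image of g is {4, 5, 6, 8, 9}, which has 5 elements.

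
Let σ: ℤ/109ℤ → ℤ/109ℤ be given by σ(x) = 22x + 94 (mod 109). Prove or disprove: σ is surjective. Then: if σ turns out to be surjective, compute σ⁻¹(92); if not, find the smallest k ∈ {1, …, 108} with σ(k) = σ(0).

Since gcd(22, 109) = 1, 22 is invertible modulo 109. Euclid's algorithm: 109 = 4·22 + 21, 22 = 1·21 + 1; back-substituting gives 1 = 5·22 − 1·109, so 22⁻¹ ≡ 5 (mod 109).
For any y ∈ ℤ/109ℤ, x = 5(y − 94) mod 109 satisfies σ(x) = 22·5(y − 94) + 94 ≡ y (since 22·5 ≡ 1 mod 109). So every y has a preimage.
Therefore σ is surjective.
Since σ is surjective, we compute σ⁻¹(92): solve 22x + 94 ≡ 92 (mod 109), i.e. 22x ≡ 107 (mod 109).
Multiplying by 22⁻¹ = 5 gives x ≡ 5·107 = 535 = 4·109 + 99 ≡ 99 (mod 109).
Check: σ(99) = 22·99 + 94 = 2272 = 20·109 + 92 ≡ 92 (mod 109).

99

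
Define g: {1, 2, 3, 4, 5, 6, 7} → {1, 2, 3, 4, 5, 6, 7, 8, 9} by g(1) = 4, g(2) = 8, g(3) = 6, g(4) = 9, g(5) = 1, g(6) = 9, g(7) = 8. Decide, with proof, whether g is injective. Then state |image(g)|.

g(4) = 9 = g(6) with 4 ≠ 6, so g is not injective.
The image of g is {1, 4, 6, 8, 9}, which has 5 elements.

5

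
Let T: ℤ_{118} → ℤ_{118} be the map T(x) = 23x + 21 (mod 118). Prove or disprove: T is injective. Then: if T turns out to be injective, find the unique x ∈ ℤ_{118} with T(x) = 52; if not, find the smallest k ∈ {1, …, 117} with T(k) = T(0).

27

Recall: T is injective if T(x_1) = T(x_2) implies x_1 = x_2.
Suppose T(x_1) = T(x_2) in ℤ_{118}. Then 23x_1 + 21 ≡ 23x_2 + 21 (mod 118), thus 23(x_1 − x_2) ≡ 0 (mod 118).
Since gcd(23, 118) = 1, 23 is invertible modulo 118, thus x_1 − x_2 ≡ 0 (mod 118), i.e. x_1 = x_2.
Thus T is injective.
We now compute 23⁻¹ mod 118 explicitly. Euclid's algorithm: 118 = 5·23 + 3, 23 = 7·3 + 2, 3 = 1·2 + 1; back-substituting gives 1 = 77·23 − 15·118, so 23⁻¹ ≡ 77 (mod 118).
Since T is injective, we compute T⁻¹(52): solve 23x + 21 ≡ 52 (mod 118), i.e. 23x ≡ 31 (mod 118).
Multiplying by 23⁻¹ = 77 gives x ≡ 77·31 = 2387 = 20·118 + 27 ≡ 27 (mod 118).
Check: T(27) = 23·27 + 21 = 642 = 5·118 + 52 ≡ 52 (mod 118).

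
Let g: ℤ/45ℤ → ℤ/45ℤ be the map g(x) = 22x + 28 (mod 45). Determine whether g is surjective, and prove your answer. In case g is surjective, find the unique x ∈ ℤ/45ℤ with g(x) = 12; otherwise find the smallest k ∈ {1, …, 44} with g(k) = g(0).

Since gcd(22, 45) = 1, 22 is invertible modulo 45. Euclid's algorithm: 45 = 2·22 + 1; back-substituting gives 1 = 43·22 − 21·45, so 22⁻¹ ≡ 43 (mod 45).
For any y ∈ ℤ/45ℤ, x = 43(y − 28) mod 45 satisfies g(x) = 22·43(y − 28) + 28 ≡ y (since 22·43 ≡ 1 mod 45). So every y has a preimage.
Thus g is surjective.
Since g is surjective, we find g⁻¹(12): we need 22x ≡ 12 − 28 ≡ 29 (mod 45). Using 22⁻¹ = 43: x ≡ 43·29 = 1247 = 27·45 + 32, so x = 32.
Check: g(32) = 22·32 + 28 = 732 = 16·45 + 12 ≡ 12 (mod 45).

32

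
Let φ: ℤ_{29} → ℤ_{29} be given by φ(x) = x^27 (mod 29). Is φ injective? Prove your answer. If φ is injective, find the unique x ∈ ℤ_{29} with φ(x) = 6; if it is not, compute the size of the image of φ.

5

Since 29 is prime, the nonzero elements of ℤ_{29} form a cyclic group of order 28.
As gcd(27, 28) = 1, raising to the 27th power is a bijection on this group: if a^27 ≡ b^27 then (ab^{−1})^27 = 1, and the only element of order dividing gcd(27, 28) = 1 is 1, so a = b.
With φ(0) = 0 this makes φ injective on all of ℤ_{29}, hence bijective (finite equal-size domain and codomain). In particular φ is injective.
Since φ is injective, we find the preimage of 6. The inverse of x ↦ x^27 on (ℤ_{29})^× is x ↦ x^27, because 27·27 = 729 = 26·28 + 1 ≡ 1 (mod 28) and x^{28} = 1 for x ≠ 0 (Fermat). So φ⁻¹(6) = 6^27 mod 29.
Repeated squaring mod 29: 6^1 ≡ 6, 6^2 ≡ 6² = 36 ≡ 7, 6^4 ≡ 7² = 49 ≡ 20, 6^8 ≡ 20² = 400 ≡ 23, 6^16 ≡ 23² = 529 ≡ 7. Since 27 = 16 + 8 + 2 + 1, 6^27 ≡ 7·23·7·6: 7·23 = 161 ≡ 16, then 16·7 = 112 ≡ 25, then 25·6 = 150 ≡ 5. So 6^27 ≡ 5 (mod 29).
Hence φ⁻¹(6) = 5.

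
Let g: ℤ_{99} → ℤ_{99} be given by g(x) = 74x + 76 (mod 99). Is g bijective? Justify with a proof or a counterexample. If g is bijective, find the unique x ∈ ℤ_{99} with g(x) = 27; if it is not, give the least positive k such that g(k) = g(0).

97

Suppose g(s) = g(t) in ℤ_{99}. Then 74s + 76 ≡ 74t + 76 (mod 99), so 74(s − t) ≡ 0 (mod 99).
Since gcd(74, 99) = 1, 74 is invertible modulo 99, so s − t ≡ 0 (mod 99), i.e. s = t.
We now compute 74⁻¹ mod 99 explicitly. Euclid's algorithm: 99 = 1·74 + 25, 74 = 2·25 + 24, 25 = 1·24 + 1; back-substituting gives 1 = 95·74 − 71·99, so 74⁻¹ ≡ 95 (mod 99).
For any y ∈ ℤ_{99}, x = 95(y − 76) mod 99 satisfies g(x) = 74·95(y − 76) + 76 ≡ y (since 74·95 ≡ 1 mod 99). So every y has a preimage.
Hence g is bijective.
Since g is bijective, we find g⁻¹(27): we need 74x ≡ 27 − 76 ≡ 50 (mod 99). Using 74⁻¹ = 95: x ≡ 95·50 = 4750 = 47·99 + 97, so x = 97.
Check: g(97) = 74·97 + 76 = 7254 = 73·99 + 27 ≡ 27 (mod 99).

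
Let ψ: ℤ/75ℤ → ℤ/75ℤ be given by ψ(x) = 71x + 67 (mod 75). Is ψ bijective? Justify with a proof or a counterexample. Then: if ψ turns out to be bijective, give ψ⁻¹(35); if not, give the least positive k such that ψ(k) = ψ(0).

Suppose ψ(a) = ψ(b) in ℤ/75ℤ. Then 71a + 67 ≡ 71b + 67 (mod 75), so 71(a − b) ≡ 0 (mod 75).
Since gcd(71, 75) = 1, 71 is invertible modulo 75, hence a − b ≡ 0 (mod 75), i.e. a = b.
We now compute 71⁻¹ mod 75 explicitly. Euclid's algorithm: 75 = 1·71 + 4, 71 = 17·4 + 3, 4 = 1·3 + 1; back-substituting gives 1 = 56·71 − 53·75, so 71⁻¹ ≡ 56 (mod 75).
Then y ↦ 56(y − 67) is a two-sided inverse to ψ, so every y ∈ ℤ/75ℤ has a preimage.
Hence ψ is bijective.
Since ψ is bijective, we compute ψ⁻¹(35): solve 71x + 67 ≡ 35 (mod 75), i.e. 71x ≡ 43 (mod 75).
Multiplying by 71⁻¹ = 56 gives x ≡ 56·43 = 2408 = 32·75 + 8 ≡ 8 (mod 75).
Check: ψ(8) = 71·8 + 67 = 635 = 8·75 + 35 ≡ 35 (mod 75).

8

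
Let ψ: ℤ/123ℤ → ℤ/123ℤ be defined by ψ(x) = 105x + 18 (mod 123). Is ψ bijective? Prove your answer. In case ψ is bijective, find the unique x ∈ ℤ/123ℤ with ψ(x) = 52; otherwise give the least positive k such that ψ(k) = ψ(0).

41

Recall: injectivity means: for all x_1, x_2 in the domain, ψ(x_1) = ψ(x_2) implies x_1 = x_2.
We have gcd(105, 123) = 3 > 1. Taking x_1 = 0 and x_2 = 41: ψ(0) = 18 and ψ(41) = 105·41 + 18 = 4323 ≡ 18 (mod 123).
So ψ(0) = ψ(41) while 0 ≠ 41, thus ψ is not injective, hence not bijective.
Since ψ is not bijective, we find the least positive k with ψ(k) = ψ(0): this means 105k ≡ 0 (mod 123), i.e. 123 ∣ 105k. Since gcd(105, 123) = 3, dividing through by 3 this holds exactly when 41 ∣ 35k, and as gcd(35, 41) = 1, exactly when 41 ∣ k.
The smallest positive such k is 41.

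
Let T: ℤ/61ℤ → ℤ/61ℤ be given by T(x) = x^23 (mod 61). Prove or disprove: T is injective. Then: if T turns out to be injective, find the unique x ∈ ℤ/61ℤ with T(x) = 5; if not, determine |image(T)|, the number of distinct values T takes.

36

Since 61 is prime, the nonzero elements of ℤ/61ℤ form a cyclic group of order 60.
As gcd(23, 60) = 1, raising to the 23rd power is a bijection on this group: if s^23 ≡ t^23 then (st^{−1})^23 = 1, and the only element of order dividing gcd(23, 60) = 1 is 1, so s = t.
With T(0) = 0 this makes T injective on all of ℤ/61ℤ, hence bijective (finite equal-size domain and codomain). In particular T is injective.
Since T is injective, we find the preimage of 5. The inverse of x ↦ x^23 on (ℤ/61ℤ)^× is x ↦ x^47, because 23·47 = 1081 = 18·60 + 1 ≡ 1 (mod 60) and x^{60} = 1 for x ≠ 0 (Fermat). So T⁻¹(5) = 5^47 mod 61.
Repeated squaring mod 61: 5^1 ≡ 5, 5^2 ≡ 5² = 25, 5^4 ≡ 25² = 625 ≡ 15, 5^8 ≡ 15² = 225 ≡ 42, 5^16 ≡ 42² = 1764 ≡ 56, 5^32 ≡ 56² = 3136 ≡ 25. Since 47 = 32 + 8 + 4 + 2 + 1, 5^47 ≡ 25·42·15·25·5: 25·42 = 1050 ≡ 13, then 13·15 = 195 ≡ 12, then 12·25 = 300 ≡ 56, then 56·5 = 280 ≡ 36. So 5^47 ≡ 36 (mod 61).
Hence T⁻¹(5) = 36.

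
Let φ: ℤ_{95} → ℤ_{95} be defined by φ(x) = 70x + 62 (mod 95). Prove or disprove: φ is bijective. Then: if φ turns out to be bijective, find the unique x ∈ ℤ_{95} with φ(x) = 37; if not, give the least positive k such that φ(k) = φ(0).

19

We have gcd(70, 95) = 5 > 1. Taking u = 0 and v = 19: φ(0) = 62 and φ(19) = 70·19 + 62 = 1392 ≡ 62 (mod 95).
So φ(0) = φ(19) while 0 ≠ 19, hence φ is not injective, hence not bijective.
Since φ is not bijective, we find the least positive k with φ(k) = φ(0): this means 70k ≡ 0 (mod 95), i.e. 95 ∣ 70k. Since gcd(70, 95) = 5, dividing through by 5 this holds exactly when 19 ∣ 14k, and as gcd(14, 19) = 1, exactly when 19 ∣ k.
The smallest positive such k is 19.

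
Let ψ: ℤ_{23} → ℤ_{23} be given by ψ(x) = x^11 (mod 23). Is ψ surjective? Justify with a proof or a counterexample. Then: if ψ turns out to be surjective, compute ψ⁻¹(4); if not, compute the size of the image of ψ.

ψ(1) = 1^11 = 1.
ψ(2): Repeated squaring mod 23: 2^1 ≡ 2, 2^2 ≡ 2² = 4, 2^4 ≡ 4² = 16, 2^8 ≡ 16² = 256 ≡ 3. Since 11 = 8 + 2 + 1, 2^11 ≡ 3·4·2: 3·4 = 12, then 12·2 = 24 ≡ 1. So 2^11 ≡ 1 (mod 23).
So ψ(1) = ψ(2) = 1 while 1 ≠ 2, hence ψ is not injective.
A non-injective map from the 23-element set ℤ_{23} to itself takes at most 22 distinct values, so it cannot be surjective. So ψ is not surjective.
Since ψ is not surjective, we determine |image(ψ)|. Computing x^11 mod 23 for each x (by repeated squaring, reducing mod 23 at every step), the values ψ(0), ψ(1), …, ψ(22) are: 0, 1, 1, 1, 1, 22, 1, 22, 1, 1, 22, 22, 1, 1, 22, 22, 1, 22, 1, 22, 22, 22, 22.
The distinct values are {0, 1, 22}; there are 3 of them.

3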